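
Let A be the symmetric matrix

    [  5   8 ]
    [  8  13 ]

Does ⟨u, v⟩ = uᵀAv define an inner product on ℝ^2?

For the 2×2 matrix [[5, 8], [8, 13]]: det = 5·13 − (8)² = 1, trace = 18.
det > 0 so both eigenvalues share the sign of the trace; trace = 18 > 0 ⇒ both positive.
⟨·,·⟩ is an inner product exactly when A is positive definite.

yes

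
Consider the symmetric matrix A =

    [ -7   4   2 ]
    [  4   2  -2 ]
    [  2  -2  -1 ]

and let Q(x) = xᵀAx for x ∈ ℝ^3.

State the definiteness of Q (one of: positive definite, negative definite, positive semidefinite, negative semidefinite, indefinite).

An LDLᵀ factorisation of A has diagonal entries -7, 30/7, -3/5.
That gives 1 positive, 2 negative pivots.
Hence Q is indefinite.

indefinite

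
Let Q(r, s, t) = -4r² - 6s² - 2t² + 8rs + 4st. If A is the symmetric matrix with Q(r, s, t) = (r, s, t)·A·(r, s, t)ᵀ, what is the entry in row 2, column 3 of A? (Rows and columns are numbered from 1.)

2

The coefficient of s·t in Q is 4. For a symmetric A this equals A[2,3] + A[3,2] = 2·A[2,3].
So A[2,3] = 4/2 = 2.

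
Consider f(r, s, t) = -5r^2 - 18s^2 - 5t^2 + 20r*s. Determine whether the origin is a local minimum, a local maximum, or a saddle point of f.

saddle point

The Hessian at the origin is H = [[-10, 20, 0], [20, -36, 0], [0, 0, -10]].
Row-reducing H symmetrically gives the diagonal entries -10, 4, -10.
That gives 1 positive, 2 negative pivots.
H is indefinite, so the origin is a saddle point.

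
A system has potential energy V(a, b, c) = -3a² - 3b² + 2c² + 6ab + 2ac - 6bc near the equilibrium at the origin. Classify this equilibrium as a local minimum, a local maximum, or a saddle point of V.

The Hessian at the origin is H = [[-6, 6, 2], [6, -6, -6], [2, -6, 4]].
H is indefinite, so the origin is a saddle point.

saddle point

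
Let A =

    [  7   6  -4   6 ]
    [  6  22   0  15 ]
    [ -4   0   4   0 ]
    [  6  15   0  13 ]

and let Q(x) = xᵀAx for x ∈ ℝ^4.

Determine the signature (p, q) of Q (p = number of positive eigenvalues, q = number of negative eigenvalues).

Symmetric row and column elimination reduces A to a congruent diagonal form with pivots 7, 118/7, 60/59, 1/10.
Counting signs: 4 positive.

(4, 0)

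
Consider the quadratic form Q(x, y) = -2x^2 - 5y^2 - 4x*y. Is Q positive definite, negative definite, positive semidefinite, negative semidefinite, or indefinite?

negative definite

The associated matrix is A = [[-2, -2], [-2, -5]].
Congruent diagonalization of A (simultaneous row and column reduction) yields pivots -2, -3.
Counting signs: 2 negative.
Hence Q is negative definite.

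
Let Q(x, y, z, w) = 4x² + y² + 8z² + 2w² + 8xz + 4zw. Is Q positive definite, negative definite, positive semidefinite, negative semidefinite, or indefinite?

Write A = [[4, 0, 4, 0], [0, 1, 0, 0], [4, 0, 8, 2], [0, 0, 2, 2]].
An LDLᵀ factorisation of A has diagonal entries 4, 1, 4, 1.
Counting signs: 4 positive.
Hence Q is positive definite.

positive definite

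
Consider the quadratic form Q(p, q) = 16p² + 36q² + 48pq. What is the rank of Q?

The symmetric matrix is A = [[16, 24], [24, 36]].
Symmetric row and column elimination reduces A to a congruent diagonal form with pivots 16, 0.
So there are 1 positive, 1 zero pivots.
The rank is the number of nonzero pivots: 1.

1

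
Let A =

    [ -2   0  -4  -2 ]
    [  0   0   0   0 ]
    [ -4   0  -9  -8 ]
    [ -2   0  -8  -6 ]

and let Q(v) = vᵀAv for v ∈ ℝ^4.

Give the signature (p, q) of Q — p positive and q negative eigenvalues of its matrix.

(1, 2)

Congruent diagonalization of A (simultaneous row and column reduction) yields pivots -2, 0, -1, 12.
Counting signs: 1 positive, 2 negative, 1 zero.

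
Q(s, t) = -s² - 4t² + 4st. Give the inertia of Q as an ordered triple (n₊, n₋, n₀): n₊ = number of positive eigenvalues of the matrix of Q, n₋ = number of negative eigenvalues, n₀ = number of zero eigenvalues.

(0, 1, 1)

Write A = [[-1, 2], [2, -4]].
Symmetric row and column elimination reduces A to a congruent diagonal form with pivots -1, 0.
That gives 1 negative, 1 zero pivots.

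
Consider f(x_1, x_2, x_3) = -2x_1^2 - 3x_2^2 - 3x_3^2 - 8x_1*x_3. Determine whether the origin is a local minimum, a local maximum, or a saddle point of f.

saddle point

The Hessian at the origin is H = [[-4, 0, -8], [0, -6, 0], [-8, 0, -6]].
An LDLᵀ factorisation of H has diagonal entries -4, -6, 10.
So there are 1 positive, 2 negative pivots.
H is indefinite, so the origin is a saddle point.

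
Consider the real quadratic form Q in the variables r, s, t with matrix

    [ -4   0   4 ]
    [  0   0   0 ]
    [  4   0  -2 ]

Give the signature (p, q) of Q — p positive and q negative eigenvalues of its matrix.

Congruent diagonalization of A (simultaneous row and column reduction) yields pivots -4, 0, 2.
That gives 1 positive, 1 negative, 1 zero pivots.

(1, 1)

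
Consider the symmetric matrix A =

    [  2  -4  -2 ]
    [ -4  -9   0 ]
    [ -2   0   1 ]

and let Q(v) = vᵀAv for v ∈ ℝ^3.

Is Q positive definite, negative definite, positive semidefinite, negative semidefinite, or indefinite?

indefinite

Row-reducing A symmetrically gives the diagonal entries 2, -17, -1/17.
Counting signs: 1 positive, 2 negative.
Hence Q is indefinite.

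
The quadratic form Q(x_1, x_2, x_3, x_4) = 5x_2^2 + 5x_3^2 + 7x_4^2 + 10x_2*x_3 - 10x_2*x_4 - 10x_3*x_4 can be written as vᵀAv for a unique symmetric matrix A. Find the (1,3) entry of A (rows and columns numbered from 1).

0

The coefficient of x_1·x_3 in Q is 0. For a symmetric A this equals A[1,3] + A[3,1] = 2·A[1,3].
So A[1,3] = 0/2 = 0.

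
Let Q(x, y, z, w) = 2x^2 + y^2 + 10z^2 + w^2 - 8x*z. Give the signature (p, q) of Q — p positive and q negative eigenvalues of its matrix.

Write A = [[2, 0, -4, 0], [0, 1, 0, 0], [-4, 0, 10, 0], [0, 0, 0, 1]].
Symmetric row and column elimination reduces A to a congruent diagonal form with pivots 2, 1, 2, 1.
Counting signs: 4 positive.

(4, 0)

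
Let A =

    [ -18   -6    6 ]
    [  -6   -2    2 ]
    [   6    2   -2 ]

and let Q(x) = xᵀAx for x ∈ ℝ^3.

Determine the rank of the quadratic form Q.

1

Symmetric row and column elimination reduces A to a congruent diagonal form with pivots -18, 0, 0.
Counting signs: 1 negative, 2 zero.
The rank is the number of nonzero pivots: 1.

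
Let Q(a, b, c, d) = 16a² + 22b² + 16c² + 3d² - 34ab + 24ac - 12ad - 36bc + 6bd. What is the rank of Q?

3

The symmetric matrix is A = [[16, -17, 12, -6], [-17, 22, -18, 3], [12, -18, 16, 0], [-6, 3, 0, 3]].
Row-reducing A symmetrically gives the diagonal entries 16, 63/16, 0, -15/7.
That gives 2 positive, 1 negative, 1 zero pivots.
The rank is the number of nonzero pivots: 3.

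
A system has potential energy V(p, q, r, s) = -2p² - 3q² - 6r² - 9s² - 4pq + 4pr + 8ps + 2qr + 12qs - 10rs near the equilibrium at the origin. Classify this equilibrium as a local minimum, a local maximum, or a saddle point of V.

The Hessian at the origin is H = [[-4, -4, 4, 8], [-4, -6, 2, 12], [4, 2, -12, -10], [8, 12, -10, -18]].
An LDLᵀ factorisation of H has diagonal entries -4, -2, -6, 12.
That gives 1 positive, 3 negative pivots.
H is indefinite, so the origin is a saddle point.

saddle point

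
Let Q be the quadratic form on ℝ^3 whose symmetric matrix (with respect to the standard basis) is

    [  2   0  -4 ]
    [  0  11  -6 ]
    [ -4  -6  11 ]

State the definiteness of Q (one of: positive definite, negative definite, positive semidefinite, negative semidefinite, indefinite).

An LDLᵀ factorisation of A has diagonal entries 2, 11, -3/11.
That gives 2 positive, 1 negative pivots.
Hence Q is indefinite.

indefinite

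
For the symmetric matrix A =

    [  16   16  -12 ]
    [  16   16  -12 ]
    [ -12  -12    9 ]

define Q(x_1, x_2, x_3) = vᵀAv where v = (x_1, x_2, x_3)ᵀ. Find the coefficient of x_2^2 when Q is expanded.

16

The coefficient of x_2^2 is the diagonal entry A[2,2] = 16.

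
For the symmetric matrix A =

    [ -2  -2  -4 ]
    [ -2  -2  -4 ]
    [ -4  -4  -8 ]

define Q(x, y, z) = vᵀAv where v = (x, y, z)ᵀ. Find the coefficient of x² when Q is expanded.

-2

The coefficient of x² is the diagonal entry A[1,1] = -2.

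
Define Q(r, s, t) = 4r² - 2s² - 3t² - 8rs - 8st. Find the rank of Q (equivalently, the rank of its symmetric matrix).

Write A = [[4, -4, 0], [-4, -2, -4], [0, -4, -3]].
Applying the same elementary operations to the rows and columns of A produces a congruent diagonal matrix with entries 4, -6, -1/3.
So there are 1 positive, 2 negative pivots.
The rank is the number of nonzero pivots: 3.

3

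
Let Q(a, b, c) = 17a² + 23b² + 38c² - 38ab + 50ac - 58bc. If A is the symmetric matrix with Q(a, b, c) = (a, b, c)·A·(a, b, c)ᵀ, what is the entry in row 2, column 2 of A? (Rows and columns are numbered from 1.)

23

The coefficient of b² in Q is 23, and that is exactly A[2,2].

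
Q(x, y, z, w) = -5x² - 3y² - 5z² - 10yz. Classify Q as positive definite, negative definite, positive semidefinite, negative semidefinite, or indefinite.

indefinite

Write A = [[-5, 0, 0, 0], [0, -3, -5, 0], [0, -5, -5, 0], [0, 0, 0, 0]].
Congruent diagonalization of A (simultaneous row and column reduction) yields pivots -5, -3, 10/3, 0.
So there are 1 positive, 2 negative, 1 zero pivots.
Hence Q is indefinite.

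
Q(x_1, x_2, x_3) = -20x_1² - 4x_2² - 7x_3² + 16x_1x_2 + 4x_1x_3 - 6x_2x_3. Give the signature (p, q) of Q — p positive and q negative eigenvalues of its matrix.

The symmetric matrix is A = [[-20, 8, 2], [8, -4, -3], [2, -3, -7]].
Row-reducing A symmetrically gives the diagonal entries -20, -4/5, -3/4.
That gives 3 negative pivots.

(0, 3)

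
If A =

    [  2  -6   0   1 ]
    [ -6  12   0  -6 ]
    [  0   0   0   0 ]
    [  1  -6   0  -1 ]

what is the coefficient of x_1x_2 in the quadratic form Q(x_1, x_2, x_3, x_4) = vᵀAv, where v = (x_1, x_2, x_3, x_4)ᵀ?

-12

The coefficient of x_1x_2 is A[1,2] + A[2,1] = 2·(-6) = -12.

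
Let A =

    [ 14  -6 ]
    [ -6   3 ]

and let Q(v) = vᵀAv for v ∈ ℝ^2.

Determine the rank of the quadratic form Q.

2

Row-reducing A symmetrically gives the diagonal entries 14, 3/7.
Counting signs: 2 positive.
The rank is the number of nonzero pivots: 2.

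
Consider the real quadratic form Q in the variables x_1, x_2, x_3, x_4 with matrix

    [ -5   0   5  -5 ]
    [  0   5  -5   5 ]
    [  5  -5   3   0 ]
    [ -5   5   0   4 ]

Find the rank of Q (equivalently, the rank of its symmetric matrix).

4

Symmetric row and column elimination reduces A to a congruent diagonal form with pivots -5, 5, 3, 4.
That gives 3 positive, 1 negative pivots.
The rank is the number of nonzero pivots: 4.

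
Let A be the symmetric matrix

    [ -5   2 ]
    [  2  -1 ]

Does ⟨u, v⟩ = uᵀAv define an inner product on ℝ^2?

For the 2×2 matrix [[-5, 2], [2, -1]]: det = -5·-1 − (2)² = 1, trace = -6.
det > 0 so both eigenvalues share the sign of the trace; trace = -6 < 0 ⇒ both negative.
⟨·,·⟩ is an inner product exactly when A is positive definite.

no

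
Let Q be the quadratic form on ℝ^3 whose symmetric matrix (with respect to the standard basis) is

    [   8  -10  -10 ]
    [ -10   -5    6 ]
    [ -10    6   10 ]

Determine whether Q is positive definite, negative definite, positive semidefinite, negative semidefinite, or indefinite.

Applying the same elementary operations to the rows and columns of A produces a congruent diagonal matrix with entries 8, -35/2, -3/35.
Counting signs: 1 positive, 2 negative.
Hence Q is indefinite.

indefinite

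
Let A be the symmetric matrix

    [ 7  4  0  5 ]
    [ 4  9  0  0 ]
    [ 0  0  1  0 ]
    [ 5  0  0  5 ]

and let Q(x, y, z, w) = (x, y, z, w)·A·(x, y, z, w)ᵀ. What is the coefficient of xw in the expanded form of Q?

10

The coefficient of xw is A[1,4] + A[4,1] = 2·5 = 10.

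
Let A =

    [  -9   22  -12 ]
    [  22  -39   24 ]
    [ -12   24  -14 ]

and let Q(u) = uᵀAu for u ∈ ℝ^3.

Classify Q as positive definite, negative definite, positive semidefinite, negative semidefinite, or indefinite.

indefinite

Row-reducing A symmetrically gives the diagonal entries -9, 133/9, 10/133.
Counting signs: 2 positive, 1 negative.
Hence Q is indefinite.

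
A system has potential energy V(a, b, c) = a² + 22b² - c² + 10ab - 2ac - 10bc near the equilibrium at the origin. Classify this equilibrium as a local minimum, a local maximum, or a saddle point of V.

saddle point

The Hessian at the origin is H = [[2, 10, -2], [10, 44, -10], [-2, -10, -2]].
Congruent diagonalization of H (simultaneous row and column reduction) yields pivots 2, -6, -4.
Counting signs: 1 positive, 2 negative.
H is indefinite, so the origin is a saddle point.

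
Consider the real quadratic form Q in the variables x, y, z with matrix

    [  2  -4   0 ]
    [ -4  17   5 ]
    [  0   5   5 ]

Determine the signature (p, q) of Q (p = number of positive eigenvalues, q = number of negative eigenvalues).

Row-reducing A symmetrically gives the diagonal entries 2, 9, 20/9.
So there are 3 positive pivots.

(3, 0)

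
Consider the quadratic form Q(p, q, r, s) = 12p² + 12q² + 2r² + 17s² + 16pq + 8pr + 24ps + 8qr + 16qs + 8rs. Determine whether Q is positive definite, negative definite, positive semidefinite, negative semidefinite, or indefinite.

positive definite

The symmetric matrix of Q is A = [[12, 8, 4, 12], [8, 12, 4, 8], [4, 4, 2, 4], [12, 8, 4, 17]].
Leading principal minors: Δ_1 = 12, Δ_2 = 80, Δ_3 = 32, Δ_4 = 160.
All leading principal minors are positive, so by Sylvester's criterion Q is positive definite.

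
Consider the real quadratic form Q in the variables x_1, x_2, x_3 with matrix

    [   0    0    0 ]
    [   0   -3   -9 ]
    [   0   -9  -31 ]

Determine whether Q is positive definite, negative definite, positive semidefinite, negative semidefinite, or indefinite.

negative semidefinite

Congruent diagonalization of A (simultaneous row and column reduction) yields pivots 0, -3, -4.
Counting signs: 2 negative, 1 zero.
Hence Q is negative semidefinite.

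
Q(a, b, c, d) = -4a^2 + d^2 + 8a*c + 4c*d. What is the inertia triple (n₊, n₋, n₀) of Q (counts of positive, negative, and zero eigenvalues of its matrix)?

(1, 1, 2)

The symmetric matrix is A = [[-4, 0, 4, 0], [0, 0, 0, 0], [4, 0, 0, 2], [0, 0, 2, 1]].
Congruent diagonalization of A (simultaneous row and column reduction) yields pivots -4, 0, 4, 0.
Counting signs: 1 positive, 1 negative, 2 zero.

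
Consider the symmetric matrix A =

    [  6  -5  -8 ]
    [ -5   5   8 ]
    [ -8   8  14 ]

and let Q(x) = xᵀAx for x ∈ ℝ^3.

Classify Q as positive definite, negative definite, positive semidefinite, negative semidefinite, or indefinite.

Leading principal minors: Δ_1 = 6, Δ_2 = 5, Δ_3 = 6.
All leading principal minors are positive, so by Sylvester's criterion Q is positive definite.

positive definite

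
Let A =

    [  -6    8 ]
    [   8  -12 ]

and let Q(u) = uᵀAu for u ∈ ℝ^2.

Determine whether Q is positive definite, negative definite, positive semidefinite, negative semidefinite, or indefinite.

negative definite

For the 2×2 matrix [[-6, 8], [8, -12]]: det = -6·-12 − (8)² = 8, trace = -18.
det > 0 so both eigenvalues share the sign of the trace; trace = -18 < 0 ⇒ both negative.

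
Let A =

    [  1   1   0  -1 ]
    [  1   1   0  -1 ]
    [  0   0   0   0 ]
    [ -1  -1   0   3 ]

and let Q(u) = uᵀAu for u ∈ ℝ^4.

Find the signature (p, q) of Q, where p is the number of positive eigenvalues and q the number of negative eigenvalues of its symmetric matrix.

Congruent diagonalization of A (simultaneous row and column reduction) yields pivots 1, 0, 0, 2.
So there are 2 positive, 2 zero pivots.

(2, 0)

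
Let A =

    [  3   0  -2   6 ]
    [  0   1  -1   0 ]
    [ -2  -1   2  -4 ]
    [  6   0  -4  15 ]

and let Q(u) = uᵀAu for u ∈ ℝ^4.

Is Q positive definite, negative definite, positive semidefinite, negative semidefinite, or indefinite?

Congruent diagonalization of A (simultaneous row and column reduction) yields pivots 3, 1, -1/3, 3.
Counting signs: 3 positive, 1 negative.
Hence Q is indefinite.

indefinite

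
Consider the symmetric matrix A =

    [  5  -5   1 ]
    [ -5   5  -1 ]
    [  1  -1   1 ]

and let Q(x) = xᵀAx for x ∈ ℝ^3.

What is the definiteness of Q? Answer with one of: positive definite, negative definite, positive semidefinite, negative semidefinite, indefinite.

Symmetric row and column elimination reduces A to a congruent diagonal form with pivots 5, 0, 4/5.
That gives 2 positive, 1 zero pivots.
Hence Q is positive semidefinite.

positive semidefinite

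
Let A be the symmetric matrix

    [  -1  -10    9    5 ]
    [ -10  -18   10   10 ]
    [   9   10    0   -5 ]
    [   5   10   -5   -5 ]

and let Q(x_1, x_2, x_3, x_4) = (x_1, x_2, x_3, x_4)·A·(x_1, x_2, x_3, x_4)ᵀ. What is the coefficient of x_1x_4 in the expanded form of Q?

The coefficient of x_1x_4 is A[1,4] + A[4,1] = 2·5 = 10.

10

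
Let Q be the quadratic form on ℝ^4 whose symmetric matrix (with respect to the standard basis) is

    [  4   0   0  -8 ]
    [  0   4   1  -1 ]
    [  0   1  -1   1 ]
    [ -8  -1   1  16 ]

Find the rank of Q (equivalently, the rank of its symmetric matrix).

4

Applying the same elementary operations to the rows and columns of A produces a congruent diagonal matrix with entries 4, 4, -5/4, 1.
Counting signs: 3 positive, 1 negative.
The rank is the number of nonzero pivots: 4.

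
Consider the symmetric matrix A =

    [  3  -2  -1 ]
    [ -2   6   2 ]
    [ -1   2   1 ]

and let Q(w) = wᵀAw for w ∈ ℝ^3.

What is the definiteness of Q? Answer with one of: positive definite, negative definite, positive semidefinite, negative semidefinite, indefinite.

positive definite

Leading principal minors: Δ_1 = 3, Δ_2 = 14, Δ_3 = 4.
All leading principal minors are positive, so by Sylvester's criterion Q is positive definite.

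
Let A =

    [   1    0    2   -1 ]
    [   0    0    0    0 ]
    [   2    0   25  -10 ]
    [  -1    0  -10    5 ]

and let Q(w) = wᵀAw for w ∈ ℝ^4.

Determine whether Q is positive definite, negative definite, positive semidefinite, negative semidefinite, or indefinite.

positive semidefinite

Applying the same elementary operations to the rows and columns of A produces a congruent diagonal matrix with entries 1, 0, 21, 20/21.
So there are 3 positive, 1 zero pivots.
Hence Q is positive semidefinite.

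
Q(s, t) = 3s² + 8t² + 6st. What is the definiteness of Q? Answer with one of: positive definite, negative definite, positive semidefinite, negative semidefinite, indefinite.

The symmetric matrix is A = [[3, 3], [3, 8]].
Applying the same elementary operations to the rows and columns of A produces a congruent diagonal matrix with entries 3, 5.
So there are 2 positive pivots.
Hence Q is positive definite.

positive definite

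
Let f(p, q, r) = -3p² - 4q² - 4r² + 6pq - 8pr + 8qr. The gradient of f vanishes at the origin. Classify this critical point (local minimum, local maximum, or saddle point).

The Hessian at the origin is H = [[-6, 6, -8], [6, -8, 8], [-8, 8, -8]].
Applying the same elementary operations to the rows and columns of H produces a congruent diagonal matrix with entries -6, -2, 8/3.
So there are 1 positive, 2 negative pivots.
H is indefinite, so the origin is a saddle point.

saddle point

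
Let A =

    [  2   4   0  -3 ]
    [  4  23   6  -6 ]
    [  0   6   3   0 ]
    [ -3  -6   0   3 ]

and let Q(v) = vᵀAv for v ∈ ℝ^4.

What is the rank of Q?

4

An LDLᵀ factorisation of A has diagonal entries 2, 15, 3/5, -3/2.
Counting signs: 3 positive, 1 negative.
The rank is the number of nonzero pivots: 4.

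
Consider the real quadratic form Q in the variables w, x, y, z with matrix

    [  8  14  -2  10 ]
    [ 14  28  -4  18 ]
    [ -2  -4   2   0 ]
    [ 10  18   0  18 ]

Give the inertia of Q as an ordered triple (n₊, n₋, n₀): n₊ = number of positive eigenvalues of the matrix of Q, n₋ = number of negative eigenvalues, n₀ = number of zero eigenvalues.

Row-reducing A symmetrically gives the diagonal entries 8, 7/2, 10/7, 4/5.
Counting signs: 4 positive.

(4, 0, 0)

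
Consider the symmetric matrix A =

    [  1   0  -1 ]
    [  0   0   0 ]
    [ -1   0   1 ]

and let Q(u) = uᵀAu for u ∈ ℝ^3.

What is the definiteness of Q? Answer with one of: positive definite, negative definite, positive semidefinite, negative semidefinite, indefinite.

positive semidefinite

Congruent diagonalization of A (simultaneous row and column reduction) yields pivots 1, 0, 0.
Counting signs: 1 positive, 2 zero.
Hence Q is positive semidefinite.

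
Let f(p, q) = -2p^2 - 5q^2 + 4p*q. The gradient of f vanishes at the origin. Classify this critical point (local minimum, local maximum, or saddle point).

The Hessian at the origin is H = [[-4, 4], [4, -10]].
det H = -4·-10 − (4)² = 24 > 0 and H[1,1] = -4 < 0, so H is negative definite.
Therefore the origin is a local maximum.

local maximum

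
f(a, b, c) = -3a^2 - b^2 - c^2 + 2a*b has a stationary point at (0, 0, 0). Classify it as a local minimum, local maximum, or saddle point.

local maximum

The Hessian at the origin is H = [[-6, 2, 0], [2, -2, 0], [0, 0, -2]].
Applying the same elementary operations to the rows and columns of H produces a congruent diagonal matrix with entries -6, -4/3, -2.
Counting signs: 3 negative.
H is negative definite, so the origin is a strict local maximum.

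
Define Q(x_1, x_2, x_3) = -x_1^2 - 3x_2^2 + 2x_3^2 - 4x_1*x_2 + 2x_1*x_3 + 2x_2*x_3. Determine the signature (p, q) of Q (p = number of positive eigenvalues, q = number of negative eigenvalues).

The associated matrix is A = [[-1, -2, 1], [-2, -3, 1], [1, 1, 2]].
An LDLᵀ factorisation of A has diagonal entries -1, 1, 2.
That gives 2 positive, 1 negative pivots.

(2, 1)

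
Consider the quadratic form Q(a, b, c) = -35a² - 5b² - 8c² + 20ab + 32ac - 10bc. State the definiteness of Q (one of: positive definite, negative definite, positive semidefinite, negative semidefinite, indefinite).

negative definite

Write A = [[-35, 10, 16], [10, -5, -5], [16, -5, -8]].
Row-reducing A symmetrically gives the diagonal entries -35, -15/7, -3/5.
Counting signs: 3 negative.
Hence Q is negative definite.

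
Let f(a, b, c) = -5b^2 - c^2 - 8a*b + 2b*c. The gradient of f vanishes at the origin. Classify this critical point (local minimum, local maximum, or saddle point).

The Hessian at the origin is H = [[0, -8, 0], [-8, -10, 2], [0, 2, -2]].
H is indefinite, so the origin is a saddle point.

saddle point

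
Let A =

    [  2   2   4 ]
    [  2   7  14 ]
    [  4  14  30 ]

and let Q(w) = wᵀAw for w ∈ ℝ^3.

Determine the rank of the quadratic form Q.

3

Congruent diagonalization of A (simultaneous row and column reduction) yields pivots 2, 5, 2.
So there are 3 positive pivots.
The rank is the number of nonzero pivots: 3.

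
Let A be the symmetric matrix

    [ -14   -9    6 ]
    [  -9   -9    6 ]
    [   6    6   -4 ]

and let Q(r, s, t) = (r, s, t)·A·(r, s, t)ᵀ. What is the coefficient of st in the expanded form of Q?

12

The coefficient of st is A[2,3] + A[3,2] = 2·6 = 12.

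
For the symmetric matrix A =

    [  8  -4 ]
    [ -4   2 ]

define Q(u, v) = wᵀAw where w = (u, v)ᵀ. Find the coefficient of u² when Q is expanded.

The coefficient of u² is the diagonal entry A[1,1] = 8.

8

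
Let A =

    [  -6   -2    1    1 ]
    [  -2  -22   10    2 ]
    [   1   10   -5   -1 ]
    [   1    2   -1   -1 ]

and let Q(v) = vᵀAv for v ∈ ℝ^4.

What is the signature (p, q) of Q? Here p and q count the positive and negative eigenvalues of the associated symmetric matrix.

(0, 4)

Applying the same elementary operations to the rows and columns of A produces a congruent diagonal matrix with entries -6, -64/3, -29/64, -20/29.
That gives 4 negative pivots.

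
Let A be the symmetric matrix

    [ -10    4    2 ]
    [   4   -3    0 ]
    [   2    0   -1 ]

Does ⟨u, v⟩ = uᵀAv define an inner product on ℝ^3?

no

Leading principal minors: Δ_1 = -10, Δ_2 = 14, Δ_3 = -2.
The signs alternate starting with Δ_1 < 0, so by Sylvester's criterion Q is negative definite.
⟨·,·⟩ is an inner product exactly when A is positive definite.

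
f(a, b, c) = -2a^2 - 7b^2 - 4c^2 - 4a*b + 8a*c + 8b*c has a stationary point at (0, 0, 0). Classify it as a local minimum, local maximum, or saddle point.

saddle point

The Hessian at the origin is H = [[-4, -4, 8], [-4, -14, 8], [8, 8, -8]].
Row-reducing H symmetrically gives the diagonal entries -4, -10, 8.
So there are 1 positive, 2 negative pivots.
H is indefinite, so the origin is a saddle point.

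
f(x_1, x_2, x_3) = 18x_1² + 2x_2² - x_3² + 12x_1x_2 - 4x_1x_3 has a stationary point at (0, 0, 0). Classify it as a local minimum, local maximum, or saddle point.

saddle point

The Hessian at the origin is H = [[36, 12, -4], [12, 4, 0], [-4, 0, -2]].
H is indefinite, so the origin is a saddle point.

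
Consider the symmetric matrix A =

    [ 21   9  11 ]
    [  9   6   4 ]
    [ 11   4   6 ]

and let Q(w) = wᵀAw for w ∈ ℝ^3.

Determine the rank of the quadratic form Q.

2

Row-reducing A symmetrically gives the diagonal entries 21, 15/7, 0.
So there are 2 positive, 1 zero pivots.
The rank is the number of nonzero pivots: 2.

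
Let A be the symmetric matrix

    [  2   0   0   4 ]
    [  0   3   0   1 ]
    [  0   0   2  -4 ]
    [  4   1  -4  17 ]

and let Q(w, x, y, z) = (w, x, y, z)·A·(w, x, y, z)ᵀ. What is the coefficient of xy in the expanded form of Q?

The coefficient of xy is A[2,3] + A[3,2] = 2·0 = 0.

0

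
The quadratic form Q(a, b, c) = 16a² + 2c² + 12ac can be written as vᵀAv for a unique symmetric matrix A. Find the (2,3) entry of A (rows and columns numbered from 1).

The coefficient of b·c in Q is 0. For a symmetric A this equals A[2,3] + A[3,2] = 2·A[2,3].
So A[2,3] = 0/2 = 0.

0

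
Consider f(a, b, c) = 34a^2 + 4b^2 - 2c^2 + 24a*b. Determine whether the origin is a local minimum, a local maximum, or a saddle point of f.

saddle point

The Hessian at the origin is H = [[68, 24, 0], [24, 8, 0], [0, 0, -4]].
Applying the same elementary operations to the rows and columns of H produces a congruent diagonal matrix with entries 68, -8/17, -4.
Counting signs: 1 positive, 2 negative.
H is indefinite, so the origin is a saddle point.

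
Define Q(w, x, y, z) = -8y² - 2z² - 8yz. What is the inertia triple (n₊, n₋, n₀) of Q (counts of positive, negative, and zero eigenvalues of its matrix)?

Write A = [[0, 0, 0, 0], [0, 0, 0, 0], [0, 0, -8, -4], [0, 0, -4, -2]].
Applying the same elementary operations to the rows and columns of A produces a congruent diagonal matrix with entries 0, 0, -8, 0.
Counting signs: 1 negative, 3 zero.

(0, 1, 3)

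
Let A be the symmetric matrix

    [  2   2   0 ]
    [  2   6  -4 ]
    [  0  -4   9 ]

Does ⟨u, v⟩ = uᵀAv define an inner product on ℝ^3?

Leading principal minors: Δ_1 = 2, Δ_2 = 8, Δ_3 = 40.
All leading principal minors are positive, so by Sylvester's criterion Q is positive definite.
⟨·,·⟩ is an inner product exactly when A is positive definite.

yes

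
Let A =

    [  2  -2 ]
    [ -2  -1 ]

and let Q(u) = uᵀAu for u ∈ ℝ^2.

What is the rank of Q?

2

Symmetric row and column elimination reduces A to a congruent diagonal form with pivots 2, -3.
So there are 1 positive, 1 negative pivots.
The rank is the number of nonzero pivots: 2.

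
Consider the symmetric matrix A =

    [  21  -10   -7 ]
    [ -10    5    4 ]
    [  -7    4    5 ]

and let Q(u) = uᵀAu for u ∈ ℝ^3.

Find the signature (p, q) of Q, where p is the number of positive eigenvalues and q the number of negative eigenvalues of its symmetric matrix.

Congruent diagonalization of A (simultaneous row and column reduction) yields pivots 21, 5/21, 4/5.
That gives 3 positive pivots.

(3, 0)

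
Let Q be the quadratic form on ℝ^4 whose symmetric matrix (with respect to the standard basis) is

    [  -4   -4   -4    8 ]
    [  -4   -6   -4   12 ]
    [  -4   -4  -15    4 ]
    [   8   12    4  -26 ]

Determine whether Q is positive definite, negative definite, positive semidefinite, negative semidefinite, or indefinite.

Leading principal minors: Δ_1 = -4, Δ_2 = 8, Δ_3 = -88, Δ_4 = 48.
The signs alternate starting with Δ_1 < 0, so by Sylvester's criterion Q is negative definite.

negative definite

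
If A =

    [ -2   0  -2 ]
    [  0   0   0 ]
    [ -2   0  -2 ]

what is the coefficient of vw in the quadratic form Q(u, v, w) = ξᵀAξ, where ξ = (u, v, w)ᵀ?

0

The coefficient of vw is A[2,3] + A[3,2] = 2·0 = 0.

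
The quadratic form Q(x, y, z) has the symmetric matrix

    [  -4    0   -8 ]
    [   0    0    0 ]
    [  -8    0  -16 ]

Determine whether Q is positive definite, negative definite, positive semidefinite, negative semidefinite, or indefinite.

negative semidefinite

Applying the same elementary operations to the rows and columns of A produces a congruent diagonal matrix with entries -4, 0, 0.
Counting signs: 1 negative, 2 zero.
Hence Q is negative semidefinite.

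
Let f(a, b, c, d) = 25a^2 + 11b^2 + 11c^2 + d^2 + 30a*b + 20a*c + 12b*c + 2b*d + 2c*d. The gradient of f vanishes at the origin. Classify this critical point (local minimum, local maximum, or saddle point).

The Hessian at the origin is H = [[50, 30, 20, 0], [30, 22, 12, 2], [20, 12, 22, 2], [0, 2, 2, 2]].
An LDLᵀ factorisation of H has diagonal entries 50, 4, 14, 5/7.
So there are 4 positive pivots.
H is positive definite, so the origin is a strict local minimum.

local minimum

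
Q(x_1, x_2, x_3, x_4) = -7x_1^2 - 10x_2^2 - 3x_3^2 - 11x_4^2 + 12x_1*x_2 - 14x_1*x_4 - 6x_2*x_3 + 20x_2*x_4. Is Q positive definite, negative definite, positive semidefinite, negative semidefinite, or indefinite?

The symmetric matrix is A = [[-7, 6, 0, -7], [6, -10, -3, 10], [0, -3, -3, 0], [-7, 10, 0, -11]].
Applying the same elementary operations to the rows and columns of A produces a congruent diagonal matrix with entries -7, -34/7, -39/34, 60/13.
Counting signs: 1 positive, 3 negative.
Hence Q is indefinite.

indefinite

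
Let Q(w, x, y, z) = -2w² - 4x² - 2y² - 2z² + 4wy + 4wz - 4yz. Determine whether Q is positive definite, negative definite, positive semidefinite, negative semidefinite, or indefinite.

Write A = [[-2, 0, 2, 2], [0, -4, 0, 0], [2, 0, -2, -2], [2, 0, -2, -2]].
Congruent diagonalization of A (simultaneous row and column reduction) yields pivots -2, -4, 0, 0.
So there are 2 negative, 2 zero pivots.
Hence Q is negative semidefinite.

negative semidefinite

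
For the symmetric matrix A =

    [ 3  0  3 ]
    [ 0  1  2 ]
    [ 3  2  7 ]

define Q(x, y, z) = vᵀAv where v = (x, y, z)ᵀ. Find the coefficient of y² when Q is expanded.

The coefficient of y² is the diagonal entry A[2,2] = 1.

1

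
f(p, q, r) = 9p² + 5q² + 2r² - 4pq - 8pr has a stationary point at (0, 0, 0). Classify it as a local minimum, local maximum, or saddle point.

local minimum

The Hessian at the origin is H = [[18, -4, -8], [-4, 10, 0], [-8, 0, 4]].
Applying the same elementary operations to the rows and columns of H produces a congruent diagonal matrix with entries 18, 82/9, 4/41.
That gives 3 positive pivots.
H is positive definite, so the origin is a strict local minimum.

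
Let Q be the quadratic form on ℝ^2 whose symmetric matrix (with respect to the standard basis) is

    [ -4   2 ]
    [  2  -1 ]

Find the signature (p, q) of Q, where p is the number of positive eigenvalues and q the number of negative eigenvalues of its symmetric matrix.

Symmetric row and column elimination reduces A to a congruent diagonal form with pivots -4, 0.
Counting signs: 1 negative, 1 zero.

(0, 1)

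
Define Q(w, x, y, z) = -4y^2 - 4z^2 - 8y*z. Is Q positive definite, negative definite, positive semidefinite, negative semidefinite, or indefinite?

negative semidefinite

The symmetric matrix is A = [[0, 0, 0, 0], [0, 0, 0, 0], [0, 0, -4, -4], [0, 0, -4, -4]].
Congruent diagonalization of A (simultaneous row and column reduction) yields pivots 0, 0, -4, 0.
So there are 1 negative, 3 zero pivots.
Hence Q is negative semidefinite.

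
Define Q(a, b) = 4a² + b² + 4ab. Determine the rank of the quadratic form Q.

1

Write A = [[4, 2], [2, 1]].
Applying the same elementary operations to the rows and columns of A produces a congruent diagonal matrix with entries 4, 0.
Counting signs: 1 positive, 1 zero.
The rank is the number of nonzero pivots: 1.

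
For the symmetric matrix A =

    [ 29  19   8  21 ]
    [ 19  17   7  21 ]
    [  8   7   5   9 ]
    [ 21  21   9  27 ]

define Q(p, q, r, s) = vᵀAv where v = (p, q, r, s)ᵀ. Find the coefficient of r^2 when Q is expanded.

5

The coefficient of r^2 is the diagonal entry A[3,3] = 5.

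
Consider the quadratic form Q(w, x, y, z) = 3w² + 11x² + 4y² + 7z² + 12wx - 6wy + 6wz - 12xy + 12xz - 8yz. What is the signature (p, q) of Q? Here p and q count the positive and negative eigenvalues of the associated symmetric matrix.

(3, 1)

Write A = [[3, 6, -3, 3], [6, 11, -6, 6], [-3, -6, 4, -4], [3, 6, -4, 7]].
An LDLᵀ factorisation of A has diagonal entries 3, -1, 1, 3.
That gives 3 positive, 1 negative pivots.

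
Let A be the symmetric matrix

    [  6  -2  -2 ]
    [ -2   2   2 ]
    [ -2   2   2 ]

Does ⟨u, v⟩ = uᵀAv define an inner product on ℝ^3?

no

Symmetric row and column elimination reduces A to a congruent diagonal form with pivots 6, 4/3, 0.
Counting signs: 2 positive, 1 zero.
Hence Q is positive semidefinite.
⟨·,·⟩ is an inner product exactly when A is positive definite.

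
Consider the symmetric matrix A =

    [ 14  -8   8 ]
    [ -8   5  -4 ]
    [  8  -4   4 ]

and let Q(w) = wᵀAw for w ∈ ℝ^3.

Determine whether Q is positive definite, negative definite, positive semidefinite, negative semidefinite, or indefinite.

indefinite

Congruent diagonalization of A (simultaneous row and column reduction) yields pivots 14, 3/7, -4/3.
So there are 2 positive, 1 negative pivots.
Hence Q is indefinite.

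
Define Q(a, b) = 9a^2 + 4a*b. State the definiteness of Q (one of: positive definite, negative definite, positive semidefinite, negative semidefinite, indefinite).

The symmetric matrix of Q is [[9, 2], [2, 0]].
For the 2×2 matrix [[9, 2], [2, 0]]: det = 9·0 − (2)² = -4, trace = 9.
det < 0 so the eigenvalues have opposite signs; the form is indefinite.

indefinite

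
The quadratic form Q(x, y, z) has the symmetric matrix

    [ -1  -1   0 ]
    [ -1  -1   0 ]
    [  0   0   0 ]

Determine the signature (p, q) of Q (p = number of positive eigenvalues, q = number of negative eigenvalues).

(0, 1)

Symmetric row and column elimination reduces A to a congruent diagonal form with pivots -1, 0, 0.
So there are 1 negative, 2 zero pivots.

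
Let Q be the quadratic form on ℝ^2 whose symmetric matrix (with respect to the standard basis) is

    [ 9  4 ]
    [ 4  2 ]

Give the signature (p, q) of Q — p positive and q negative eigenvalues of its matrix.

Row-reducing A symmetrically gives the diagonal entries 9, 2/9.
That gives 2 positive pivots.

(2, 0)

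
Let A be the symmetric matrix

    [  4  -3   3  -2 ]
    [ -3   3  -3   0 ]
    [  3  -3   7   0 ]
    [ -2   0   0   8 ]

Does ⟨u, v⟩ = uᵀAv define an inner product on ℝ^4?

Leading principal minors: Δ_1 = 4, Δ_2 = 3, Δ_3 = 12, Δ_4 = 48.
All leading principal minors are positive, so by Sylvester's criterion Q is positive definite.
⟨·,·⟩ is an inner product exactly when A is positive definite.

yes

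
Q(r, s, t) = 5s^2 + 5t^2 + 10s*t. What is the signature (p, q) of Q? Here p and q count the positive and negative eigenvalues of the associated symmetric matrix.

The symmetric matrix is A = [[0, 0, 0], [0, 5, 5], [0, 5, 5]].
Applying the same elementary operations to the rows and columns of A produces a congruent diagonal matrix with entries 0, 5, 0.
That gives 1 positive, 2 zero pivots.

(1, 0)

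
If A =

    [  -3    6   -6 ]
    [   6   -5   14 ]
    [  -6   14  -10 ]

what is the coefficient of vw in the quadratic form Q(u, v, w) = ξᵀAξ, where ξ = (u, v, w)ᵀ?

28

The coefficient of vw is A[2,3] + A[3,2] = 2·14 = 28.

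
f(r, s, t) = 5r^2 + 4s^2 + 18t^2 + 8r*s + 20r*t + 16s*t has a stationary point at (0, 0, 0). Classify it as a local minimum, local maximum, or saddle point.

The Hessian at the origin is H = [[10, 8, 20], [8, 8, 16], [20, 16, 36]].
Congruent diagonalization of H (simultaneous row and column reduction) yields pivots 10, 8/5, -4.
That gives 2 positive, 1 negative pivots.
H is indefinite, so the origin is a saddle point.

saddle point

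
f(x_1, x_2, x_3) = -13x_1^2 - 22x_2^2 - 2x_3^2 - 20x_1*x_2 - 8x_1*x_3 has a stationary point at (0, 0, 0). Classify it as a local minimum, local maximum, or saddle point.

local maximum

The Hessian at the origin is H = [[-26, -20, -8], [-20, -44, 0], [-8, 0, -4]].
Row-reducing H symmetrically gives the diagonal entries -26, -372/13, -20/93.
Counting signs: 3 negative.
H is negative definite, so the origin is a strict local maximum.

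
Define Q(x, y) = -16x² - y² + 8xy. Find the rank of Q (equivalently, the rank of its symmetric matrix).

The associated matrix is A = [[-16, 4], [4, -1]].
Congruent diagonalization of A (simultaneous row and column reduction) yields pivots -16, 0.
So there are 1 negative, 1 zero pivots.
The rank is the number of nonzero pivots: 1.

1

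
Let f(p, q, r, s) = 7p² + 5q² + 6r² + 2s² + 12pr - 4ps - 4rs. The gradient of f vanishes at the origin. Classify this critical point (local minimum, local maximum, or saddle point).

The Hessian at the origin is H = [[14, 0, 12, -4], [0, 10, 0, 0], [12, 0, 12, -4], [-4, 0, -4, 4]].
Row-reducing H symmetrically gives the diagonal entries 14, 10, 12/7, 8/3.
That gives 4 positive pivots.
H is positive definite, so the origin is a strict local minimum.

local minimum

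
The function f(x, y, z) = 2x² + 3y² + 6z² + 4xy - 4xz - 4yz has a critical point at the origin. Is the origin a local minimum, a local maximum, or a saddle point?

local minimum

The Hessian at the origin is H = [[4, 4, -4], [4, 6, -4], [-4, -4, 12]].
Symmetric row and column elimination reduces H to a congruent diagonal form with pivots 4, 2, 8.
So there are 3 positive pivots.
H is positive definite, so the origin is a strict local minimum.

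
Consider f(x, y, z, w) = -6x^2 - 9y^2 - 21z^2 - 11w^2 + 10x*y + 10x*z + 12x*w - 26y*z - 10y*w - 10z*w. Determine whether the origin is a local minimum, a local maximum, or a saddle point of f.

The Hessian at the origin is H = [[-12, 10, 10, 12], [10, -18, -26, -10], [10, -26, -42, -10], [12, -10, -10, -22]].
Applying the same elementary operations to the rows and columns of H produces a congruent diagonal matrix with entries -12, -29/3, -40/29, -10.
So there are 4 negative pivots.
H is negative definite, so the origin is a strict local maximum.

local maximum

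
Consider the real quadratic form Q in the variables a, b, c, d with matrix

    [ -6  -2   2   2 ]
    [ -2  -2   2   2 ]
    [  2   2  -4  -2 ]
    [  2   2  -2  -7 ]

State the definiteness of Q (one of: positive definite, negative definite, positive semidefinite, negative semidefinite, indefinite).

negative definite

An LDLᵀ factorisation of A has diagonal entries -6, -4/3, -2, -5.
That gives 4 negative pivots.
Hence Q is negative definite.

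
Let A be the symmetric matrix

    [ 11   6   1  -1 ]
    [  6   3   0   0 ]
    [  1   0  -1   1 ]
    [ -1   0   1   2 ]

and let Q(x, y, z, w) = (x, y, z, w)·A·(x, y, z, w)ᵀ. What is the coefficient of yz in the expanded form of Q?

The coefficient of yz is A[2,3] + A[3,2] = 2·0 = 0.

0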